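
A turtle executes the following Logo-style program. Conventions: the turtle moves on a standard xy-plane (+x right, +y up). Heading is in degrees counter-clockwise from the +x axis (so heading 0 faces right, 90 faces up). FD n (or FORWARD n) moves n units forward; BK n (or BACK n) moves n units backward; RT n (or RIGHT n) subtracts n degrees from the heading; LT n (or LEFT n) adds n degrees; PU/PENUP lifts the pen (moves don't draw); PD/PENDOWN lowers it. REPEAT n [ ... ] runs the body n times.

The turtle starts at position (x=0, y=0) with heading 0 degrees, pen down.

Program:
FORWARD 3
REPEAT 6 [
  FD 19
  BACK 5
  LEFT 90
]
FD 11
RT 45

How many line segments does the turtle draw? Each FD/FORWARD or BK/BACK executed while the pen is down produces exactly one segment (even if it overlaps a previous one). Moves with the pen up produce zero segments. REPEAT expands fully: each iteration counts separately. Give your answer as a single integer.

Answer: 14

Derivation:
Executing turtle program step by step:
Start: pos=(0,0), heading=0, pen down
FD 3: (0,0) -> (3,0) [heading=0, draw]
REPEAT 6 [
  -- iteration 1/6 --
  FD 19: (3,0) -> (22,0) [heading=0, draw]
  BK 5: (22,0) -> (17,0) [heading=0, draw]
  LT 90: heading 0 -> 90
  -- iteration 2/6 --
  FD 19: (17,0) -> (17,19) [heading=90, draw]
  BK 5: (17,19) -> (17,14) [heading=90, draw]
  LT 90: heading 90 -> 180
  -- iteration 3/6 --
  FD 19: (17,14) -> (-2,14) [heading=180, draw]
  BK 5: (-2,14) -> (3,14) [heading=180, draw]
  LT 90: heading 180 -> 270
  -- iteration 4/6 --
  FD 19: (3,14) -> (3,-5) [heading=270, draw]
  BK 5: (3,-5) -> (3,0) [heading=270, draw]
  LT 90: heading 270 -> 0
  -- iteration 5/6 --
  FD 19: (3,0) -> (22,0) [heading=0, draw]
  BK 5: (22,0) -> (17,0) [heading=0, draw]
  LT 90: heading 0 -> 90
  -- iteration 6/6 --
  FD 19: (17,0) -> (17,19) [heading=90, draw]
  BK 5: (17,19) -> (17,14) [heading=90, draw]
  LT 90: heading 90 -> 180
]
FD 11: (17,14) -> (6,14) [heading=180, draw]
RT 45: heading 180 -> 135
Final: pos=(6,14), heading=135, 14 segment(s) drawn
Segments drawn: 14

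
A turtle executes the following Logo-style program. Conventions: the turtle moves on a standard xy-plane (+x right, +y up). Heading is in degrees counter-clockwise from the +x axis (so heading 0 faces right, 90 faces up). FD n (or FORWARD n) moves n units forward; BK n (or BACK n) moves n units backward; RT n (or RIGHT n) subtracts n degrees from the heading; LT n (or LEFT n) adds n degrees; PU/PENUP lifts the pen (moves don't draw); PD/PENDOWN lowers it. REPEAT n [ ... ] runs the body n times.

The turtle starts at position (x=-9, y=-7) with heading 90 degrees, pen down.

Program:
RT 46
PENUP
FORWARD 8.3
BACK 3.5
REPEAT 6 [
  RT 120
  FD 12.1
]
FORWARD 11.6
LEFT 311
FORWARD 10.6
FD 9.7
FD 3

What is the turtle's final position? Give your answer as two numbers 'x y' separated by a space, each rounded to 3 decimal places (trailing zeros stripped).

Executing turtle program step by step:
Start: pos=(-9,-7), heading=90, pen down
RT 46: heading 90 -> 44
PU: pen up
FD 8.3: (-9,-7) -> (-3.029,-1.234) [heading=44, move]
BK 3.5: (-3.029,-1.234) -> (-5.547,-3.666) [heading=44, move]
REPEAT 6 [
  -- iteration 1/6 --
  RT 120: heading 44 -> 284
  FD 12.1: (-5.547,-3.666) -> (-2.62,-15.406) [heading=284, move]
  -- iteration 2/6 --
  RT 120: heading 284 -> 164
  FD 12.1: (-2.62,-15.406) -> (-14.251,-12.071) [heading=164, move]
  -- iteration 3/6 --
  RT 120: heading 164 -> 44
  FD 12.1: (-14.251,-12.071) -> (-5.547,-3.666) [heading=44, move]
  -- iteration 4/6 --
  RT 120: heading 44 -> 284
  FD 12.1: (-5.547,-3.666) -> (-2.62,-15.406) [heading=284, move]
  -- iteration 5/6 --
  RT 120: heading 284 -> 164
  FD 12.1: (-2.62,-15.406) -> (-14.251,-12.071) [heading=164, move]
  -- iteration 6/6 --
  RT 120: heading 164 -> 44
  FD 12.1: (-14.251,-12.071) -> (-5.547,-3.666) [heading=44, move]
]
FD 11.6: (-5.547,-3.666) -> (2.797,4.392) [heading=44, move]
LT 311: heading 44 -> 355
FD 10.6: (2.797,4.392) -> (13.357,3.469) [heading=355, move]
FD 9.7: (13.357,3.469) -> (23.02,2.623) [heading=355, move]
FD 3: (23.02,2.623) -> (26.009,2.362) [heading=355, move]
Final: pos=(26.009,2.362), heading=355, 0 segment(s) drawn

Answer: 26.009 2.362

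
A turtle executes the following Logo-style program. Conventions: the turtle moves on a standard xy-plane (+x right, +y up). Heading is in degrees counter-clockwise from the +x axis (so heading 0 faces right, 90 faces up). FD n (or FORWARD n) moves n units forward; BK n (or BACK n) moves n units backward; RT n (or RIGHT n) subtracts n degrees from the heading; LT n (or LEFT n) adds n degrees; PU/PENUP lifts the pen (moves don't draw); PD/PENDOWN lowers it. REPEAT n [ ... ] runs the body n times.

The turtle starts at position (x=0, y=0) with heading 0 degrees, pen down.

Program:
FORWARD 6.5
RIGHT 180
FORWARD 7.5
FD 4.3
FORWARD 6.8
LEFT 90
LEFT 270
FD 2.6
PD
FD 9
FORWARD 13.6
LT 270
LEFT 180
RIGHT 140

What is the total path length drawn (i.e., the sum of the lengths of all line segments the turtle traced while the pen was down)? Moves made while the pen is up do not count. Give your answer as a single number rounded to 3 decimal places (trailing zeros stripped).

Executing turtle program step by step:
Start: pos=(0,0), heading=0, pen down
FD 6.5: (0,0) -> (6.5,0) [heading=0, draw]
RT 180: heading 0 -> 180
FD 7.5: (6.5,0) -> (-1,0) [heading=180, draw]
FD 4.3: (-1,0) -> (-5.3,0) [heading=180, draw]
FD 6.8: (-5.3,0) -> (-12.1,0) [heading=180, draw]
LT 90: heading 180 -> 270
LT 270: heading 270 -> 180
FD 2.6: (-12.1,0) -> (-14.7,0) [heading=180, draw]
PD: pen down
FD 9: (-14.7,0) -> (-23.7,0) [heading=180, draw]
FD 13.6: (-23.7,0) -> (-37.3,0) [heading=180, draw]
LT 270: heading 180 -> 90
LT 180: heading 90 -> 270
RT 140: heading 270 -> 130
Final: pos=(-37.3,0), heading=130, 7 segment(s) drawn

Segment lengths:
  seg 1: (0,0) -> (6.5,0), length = 6.5
  seg 2: (6.5,0) -> (-1,0), length = 7.5
  seg 3: (-1,0) -> (-5.3,0), length = 4.3
  seg 4: (-5.3,0) -> (-12.1,0), length = 6.8
  seg 5: (-12.1,0) -> (-14.7,0), length = 2.6
  seg 6: (-14.7,0) -> (-23.7,0), length = 9
  seg 7: (-23.7,0) -> (-37.3,0), length = 13.6
Total = 50.3

Answer: 50.3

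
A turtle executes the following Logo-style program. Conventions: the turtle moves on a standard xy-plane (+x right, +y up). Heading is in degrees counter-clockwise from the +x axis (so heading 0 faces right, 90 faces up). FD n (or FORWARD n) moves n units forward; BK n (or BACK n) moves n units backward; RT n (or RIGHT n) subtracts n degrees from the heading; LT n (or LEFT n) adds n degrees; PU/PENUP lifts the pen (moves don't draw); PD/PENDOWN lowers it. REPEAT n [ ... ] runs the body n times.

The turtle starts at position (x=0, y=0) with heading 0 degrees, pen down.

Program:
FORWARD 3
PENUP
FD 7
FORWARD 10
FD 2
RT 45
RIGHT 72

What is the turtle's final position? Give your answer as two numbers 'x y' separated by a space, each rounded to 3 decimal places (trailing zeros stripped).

Executing turtle program step by step:
Start: pos=(0,0), heading=0, pen down
FD 3: (0,0) -> (3,0) [heading=0, draw]
PU: pen up
FD 7: (3,0) -> (10,0) [heading=0, move]
FD 10: (10,0) -> (20,0) [heading=0, move]
FD 2: (20,0) -> (22,0) [heading=0, move]
RT 45: heading 0 -> 315
RT 72: heading 315 -> 243
Final: pos=(22,0), heading=243, 1 segment(s) drawn

Answer: 22 0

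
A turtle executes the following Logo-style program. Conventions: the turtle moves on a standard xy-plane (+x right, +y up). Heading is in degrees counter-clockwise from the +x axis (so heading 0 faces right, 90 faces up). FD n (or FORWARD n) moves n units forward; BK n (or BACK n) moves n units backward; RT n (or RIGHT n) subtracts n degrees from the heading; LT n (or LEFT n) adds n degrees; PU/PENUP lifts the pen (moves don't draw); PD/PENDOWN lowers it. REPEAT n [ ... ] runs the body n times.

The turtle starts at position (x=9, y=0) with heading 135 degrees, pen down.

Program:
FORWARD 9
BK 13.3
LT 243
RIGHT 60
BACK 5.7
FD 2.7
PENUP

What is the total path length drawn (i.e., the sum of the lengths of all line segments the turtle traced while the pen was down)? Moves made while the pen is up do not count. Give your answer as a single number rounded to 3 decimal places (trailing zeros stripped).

Executing turtle program step by step:
Start: pos=(9,0), heading=135, pen down
FD 9: (9,0) -> (2.636,6.364) [heading=135, draw]
BK 13.3: (2.636,6.364) -> (12.041,-3.041) [heading=135, draw]
LT 243: heading 135 -> 18
RT 60: heading 18 -> 318
BK 5.7: (12.041,-3.041) -> (7.805,0.773) [heading=318, draw]
FD 2.7: (7.805,0.773) -> (9.811,-1.033) [heading=318, draw]
PU: pen up
Final: pos=(9.811,-1.033), heading=318, 4 segment(s) drawn

Segment lengths:
  seg 1: (9,0) -> (2.636,6.364), length = 9
  seg 2: (2.636,6.364) -> (12.041,-3.041), length = 13.3
  seg 3: (12.041,-3.041) -> (7.805,0.773), length = 5.7
  seg 4: (7.805,0.773) -> (9.811,-1.033), length = 2.7
Total = 30.7

Answer: 30.7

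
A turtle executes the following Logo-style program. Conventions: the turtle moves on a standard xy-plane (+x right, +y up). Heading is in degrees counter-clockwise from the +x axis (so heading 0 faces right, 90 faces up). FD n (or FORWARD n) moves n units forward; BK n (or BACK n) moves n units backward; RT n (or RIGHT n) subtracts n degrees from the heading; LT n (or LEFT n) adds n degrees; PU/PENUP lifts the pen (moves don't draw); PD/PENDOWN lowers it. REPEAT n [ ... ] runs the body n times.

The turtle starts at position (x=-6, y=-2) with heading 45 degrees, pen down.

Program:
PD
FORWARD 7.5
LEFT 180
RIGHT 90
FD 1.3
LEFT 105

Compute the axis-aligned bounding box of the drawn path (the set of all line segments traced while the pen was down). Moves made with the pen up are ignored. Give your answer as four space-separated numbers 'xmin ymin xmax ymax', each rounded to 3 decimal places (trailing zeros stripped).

Executing turtle program step by step:
Start: pos=(-6,-2), heading=45, pen down
PD: pen down
FD 7.5: (-6,-2) -> (-0.697,3.303) [heading=45, draw]
LT 180: heading 45 -> 225
RT 90: heading 225 -> 135
FD 1.3: (-0.697,3.303) -> (-1.616,4.223) [heading=135, draw]
LT 105: heading 135 -> 240
Final: pos=(-1.616,4.223), heading=240, 2 segment(s) drawn

Segment endpoints: x in {-6, -1.616, -0.697}, y in {-2, 3.303, 4.223}
xmin=-6, ymin=-2, xmax=-0.697, ymax=4.223

Answer: -6 -2 -0.697 4.223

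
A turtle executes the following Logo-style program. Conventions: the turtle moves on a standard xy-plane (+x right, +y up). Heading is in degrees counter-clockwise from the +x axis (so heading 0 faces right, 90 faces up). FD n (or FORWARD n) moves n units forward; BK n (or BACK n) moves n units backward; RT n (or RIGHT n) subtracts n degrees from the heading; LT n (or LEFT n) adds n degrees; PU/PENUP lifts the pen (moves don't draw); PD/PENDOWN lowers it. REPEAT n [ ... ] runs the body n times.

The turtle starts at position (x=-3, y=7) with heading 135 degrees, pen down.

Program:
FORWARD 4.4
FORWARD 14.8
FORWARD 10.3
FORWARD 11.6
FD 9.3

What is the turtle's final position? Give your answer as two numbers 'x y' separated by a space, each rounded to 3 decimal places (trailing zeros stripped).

Executing turtle program step by step:
Start: pos=(-3,7), heading=135, pen down
FD 4.4: (-3,7) -> (-6.111,10.111) [heading=135, draw]
FD 14.8: (-6.111,10.111) -> (-16.576,20.576) [heading=135, draw]
FD 10.3: (-16.576,20.576) -> (-23.86,27.86) [heading=135, draw]
FD 11.6: (-23.86,27.86) -> (-32.062,36.062) [heading=135, draw]
FD 9.3: (-32.062,36.062) -> (-38.638,42.638) [heading=135, draw]
Final: pos=(-38.638,42.638), heading=135, 5 segment(s) drawn

Answer: -38.638 42.638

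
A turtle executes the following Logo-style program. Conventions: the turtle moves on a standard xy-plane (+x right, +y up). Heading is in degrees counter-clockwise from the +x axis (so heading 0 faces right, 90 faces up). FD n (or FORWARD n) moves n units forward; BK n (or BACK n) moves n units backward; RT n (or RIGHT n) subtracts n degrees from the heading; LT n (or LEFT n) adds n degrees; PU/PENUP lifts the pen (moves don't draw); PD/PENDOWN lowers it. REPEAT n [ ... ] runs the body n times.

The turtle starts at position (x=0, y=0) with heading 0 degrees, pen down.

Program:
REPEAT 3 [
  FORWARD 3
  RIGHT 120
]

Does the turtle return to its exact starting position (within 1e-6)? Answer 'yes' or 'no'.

Answer: yes

Derivation:
Executing turtle program step by step:
Start: pos=(0,0), heading=0, pen down
REPEAT 3 [
  -- iteration 1/3 --
  FD 3: (0,0) -> (3,0) [heading=0, draw]
  RT 120: heading 0 -> 240
  -- iteration 2/3 --
  FD 3: (3,0) -> (1.5,-2.598) [heading=240, draw]
  RT 120: heading 240 -> 120
  -- iteration 3/3 --
  FD 3: (1.5,-2.598) -> (0,0) [heading=120, draw]
  RT 120: heading 120 -> 0
]
Final: pos=(0,0), heading=0, 3 segment(s) drawn

Start position: (0, 0)
Final position: (0, 0)
Distance = 0; < 1e-6 -> CLOSED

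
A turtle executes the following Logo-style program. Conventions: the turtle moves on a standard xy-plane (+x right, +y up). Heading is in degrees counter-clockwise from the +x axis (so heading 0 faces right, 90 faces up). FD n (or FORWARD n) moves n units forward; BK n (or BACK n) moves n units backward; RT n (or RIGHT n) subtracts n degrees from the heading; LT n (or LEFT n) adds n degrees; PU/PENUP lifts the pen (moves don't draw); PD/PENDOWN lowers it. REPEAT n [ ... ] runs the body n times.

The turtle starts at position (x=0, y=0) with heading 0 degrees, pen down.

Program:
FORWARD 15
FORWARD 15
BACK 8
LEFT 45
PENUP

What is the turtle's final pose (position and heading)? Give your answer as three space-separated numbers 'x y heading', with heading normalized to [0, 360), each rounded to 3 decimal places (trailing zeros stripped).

Executing turtle program step by step:
Start: pos=(0,0), heading=0, pen down
FD 15: (0,0) -> (15,0) [heading=0, draw]
FD 15: (15,0) -> (30,0) [heading=0, draw]
BK 8: (30,0) -> (22,0) [heading=0, draw]
LT 45: heading 0 -> 45
PU: pen up
Final: pos=(22,0), heading=45, 3 segment(s) drawn

Answer: 22 0 45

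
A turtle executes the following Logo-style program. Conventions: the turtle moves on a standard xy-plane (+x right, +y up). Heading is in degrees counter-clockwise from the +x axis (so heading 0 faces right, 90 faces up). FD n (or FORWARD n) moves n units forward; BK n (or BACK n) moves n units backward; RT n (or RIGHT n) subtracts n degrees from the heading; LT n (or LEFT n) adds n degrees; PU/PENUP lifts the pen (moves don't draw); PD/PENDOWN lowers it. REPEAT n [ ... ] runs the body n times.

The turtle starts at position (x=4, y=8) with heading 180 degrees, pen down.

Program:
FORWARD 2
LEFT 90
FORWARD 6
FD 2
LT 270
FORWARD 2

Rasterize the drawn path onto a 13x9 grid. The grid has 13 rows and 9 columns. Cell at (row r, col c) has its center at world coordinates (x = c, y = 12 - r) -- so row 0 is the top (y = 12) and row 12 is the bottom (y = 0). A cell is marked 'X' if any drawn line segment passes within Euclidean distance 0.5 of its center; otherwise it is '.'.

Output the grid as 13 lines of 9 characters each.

Answer: .........
.........
.........
.........
..XXX....
..X......
..X......
..X......
..X......
..X......
..X......
..X......
XXX......

Derivation:
Segment 0: (4,8) -> (2,8)
Segment 1: (2,8) -> (2,2)
Segment 2: (2,2) -> (2,0)
Segment 3: (2,0) -> (-0,0)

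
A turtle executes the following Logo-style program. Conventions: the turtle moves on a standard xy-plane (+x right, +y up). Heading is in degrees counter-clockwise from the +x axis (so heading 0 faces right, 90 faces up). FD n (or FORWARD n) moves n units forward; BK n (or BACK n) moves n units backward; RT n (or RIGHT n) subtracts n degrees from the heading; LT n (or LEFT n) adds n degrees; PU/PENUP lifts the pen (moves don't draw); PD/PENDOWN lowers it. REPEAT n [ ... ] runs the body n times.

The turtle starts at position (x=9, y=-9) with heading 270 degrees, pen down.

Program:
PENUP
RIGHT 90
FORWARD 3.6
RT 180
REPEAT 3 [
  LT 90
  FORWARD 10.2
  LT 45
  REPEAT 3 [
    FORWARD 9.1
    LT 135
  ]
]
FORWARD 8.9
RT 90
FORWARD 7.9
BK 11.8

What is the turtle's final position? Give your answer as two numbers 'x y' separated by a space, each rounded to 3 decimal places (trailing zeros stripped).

Answer: -3.5 1.069

Derivation:
Executing turtle program step by step:
Start: pos=(9,-9), heading=270, pen down
PU: pen up
RT 90: heading 270 -> 180
FD 3.6: (9,-9) -> (5.4,-9) [heading=180, move]
RT 180: heading 180 -> 0
REPEAT 3 [
  -- iteration 1/3 --
  LT 90: heading 0 -> 90
  FD 10.2: (5.4,-9) -> (5.4,1.2) [heading=90, move]
  LT 45: heading 90 -> 135
  REPEAT 3 [
    -- iteration 1/3 --
    FD 9.1: (5.4,1.2) -> (-1.035,7.635) [heading=135, move]
    LT 135: heading 135 -> 270
    -- iteration 2/3 --
    FD 9.1: (-1.035,7.635) -> (-1.035,-1.465) [heading=270, move]
    LT 135: heading 270 -> 45
    -- iteration 3/3 --
    FD 9.1: (-1.035,-1.465) -> (5.4,4.969) [heading=45, move]
    LT 135: heading 45 -> 180
  ]
  -- iteration 2/3 --
  LT 90: heading 180 -> 270
  FD 10.2: (5.4,4.969) -> (5.4,-5.231) [heading=270, move]
  LT 45: heading 270 -> 315
  REPEAT 3 [
    -- iteration 1/3 --
    FD 9.1: (5.4,-5.231) -> (11.835,-11.665) [heading=315, move]
    LT 135: heading 315 -> 90
    -- iteration 2/3 --
    FD 9.1: (11.835,-11.665) -> (11.835,-2.565) [heading=90, move]
    LT 135: heading 90 -> 225
    -- iteration 3/3 --
    FD 9.1: (11.835,-2.565) -> (5.4,-9) [heading=225, move]
    LT 135: heading 225 -> 0
  ]
  -- iteration 3/3 --
  LT 90: heading 0 -> 90
  FD 10.2: (5.4,-9) -> (5.4,1.2) [heading=90, move]
  LT 45: heading 90 -> 135
  REPEAT 3 [
    -- iteration 1/3 --
    FD 9.1: (5.4,1.2) -> (-1.035,7.635) [heading=135, move]
    LT 135: heading 135 -> 270
    -- iteration 2/3 --
    FD 9.1: (-1.035,7.635) -> (-1.035,-1.465) [heading=270, move]
    LT 135: heading 270 -> 45
    -- iteration 3/3 --
    FD 9.1: (-1.035,-1.465) -> (5.4,4.969) [heading=45, move]
    LT 135: heading 45 -> 180
  ]
]
FD 8.9: (5.4,4.969) -> (-3.5,4.969) [heading=180, move]
RT 90: heading 180 -> 90
FD 7.9: (-3.5,4.969) -> (-3.5,12.869) [heading=90, move]
BK 11.8: (-3.5,12.869) -> (-3.5,1.069) [heading=90, move]
Final: pos=(-3.5,1.069), heading=90, 0 segment(s) drawn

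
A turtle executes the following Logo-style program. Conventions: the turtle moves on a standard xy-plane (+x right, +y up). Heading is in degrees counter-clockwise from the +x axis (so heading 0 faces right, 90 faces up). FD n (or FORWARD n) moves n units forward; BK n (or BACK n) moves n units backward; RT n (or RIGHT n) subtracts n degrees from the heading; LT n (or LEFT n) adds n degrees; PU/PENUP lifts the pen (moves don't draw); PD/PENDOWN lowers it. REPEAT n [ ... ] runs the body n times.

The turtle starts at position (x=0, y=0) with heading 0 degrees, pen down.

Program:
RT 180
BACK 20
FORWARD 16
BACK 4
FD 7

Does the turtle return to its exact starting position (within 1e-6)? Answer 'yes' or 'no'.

Executing turtle program step by step:
Start: pos=(0,0), heading=0, pen down
RT 180: heading 0 -> 180
BK 20: (0,0) -> (20,0) [heading=180, draw]
FD 16: (20,0) -> (4,0) [heading=180, draw]
BK 4: (4,0) -> (8,0) [heading=180, draw]
FD 7: (8,0) -> (1,0) [heading=180, draw]
Final: pos=(1,0), heading=180, 4 segment(s) drawn

Start position: (0, 0)
Final position: (1, 0)
Distance = 1; >= 1e-6 -> NOT closed

Answer: no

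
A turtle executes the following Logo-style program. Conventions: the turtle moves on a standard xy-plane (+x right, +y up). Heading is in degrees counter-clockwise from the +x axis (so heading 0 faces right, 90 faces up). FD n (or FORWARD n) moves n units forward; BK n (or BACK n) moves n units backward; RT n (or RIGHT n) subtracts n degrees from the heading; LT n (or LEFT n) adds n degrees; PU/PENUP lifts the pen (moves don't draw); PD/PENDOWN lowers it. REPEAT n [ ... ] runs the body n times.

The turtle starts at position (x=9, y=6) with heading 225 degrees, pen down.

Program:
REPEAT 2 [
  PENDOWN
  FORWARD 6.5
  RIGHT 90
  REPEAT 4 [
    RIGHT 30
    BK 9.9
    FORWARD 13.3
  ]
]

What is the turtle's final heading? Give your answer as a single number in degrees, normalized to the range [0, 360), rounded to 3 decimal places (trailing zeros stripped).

Executing turtle program step by step:
Start: pos=(9,6), heading=225, pen down
REPEAT 2 [
  -- iteration 1/2 --
  PD: pen down
  FD 6.5: (9,6) -> (4.404,1.404) [heading=225, draw]
  RT 90: heading 225 -> 135
  REPEAT 4 [
    -- iteration 1/4 --
    RT 30: heading 135 -> 105
    BK 9.9: (4.404,1.404) -> (6.966,-8.159) [heading=105, draw]
    FD 13.3: (6.966,-8.159) -> (3.524,4.688) [heading=105, draw]
    -- iteration 2/4 --
    RT 30: heading 105 -> 75
    BK 9.9: (3.524,4.688) -> (0.962,-4.875) [heading=75, draw]
    FD 13.3: (0.962,-4.875) -> (4.404,7.972) [heading=75, draw]
    -- iteration 3/4 --
    RT 30: heading 75 -> 45
    BK 9.9: (4.404,7.972) -> (-2.597,0.972) [heading=45, draw]
    FD 13.3: (-2.597,0.972) -> (6.808,10.376) [heading=45, draw]
    -- iteration 4/4 --
    RT 30: heading 45 -> 15
    BK 9.9: (6.808,10.376) -> (-2.755,7.814) [heading=15, draw]
    FD 13.3: (-2.755,7.814) -> (10.092,11.256) [heading=15, draw]
  ]
  -- iteration 2/2 --
  PD: pen down
  FD 6.5: (10.092,11.256) -> (16.371,12.939) [heading=15, draw]
  RT 90: heading 15 -> 285
  REPEAT 4 [
    -- iteration 1/4 --
    RT 30: heading 285 -> 255
    BK 9.9: (16.371,12.939) -> (18.933,22.501) [heading=255, draw]
    FD 13.3: (18.933,22.501) -> (15.491,9.654) [heading=255, draw]
    -- iteration 2/4 --
    RT 30: heading 255 -> 225
    BK 9.9: (15.491,9.654) -> (22.491,16.655) [heading=225, draw]
    FD 13.3: (22.491,16.655) -> (13.086,7.25) [heading=225, draw]
    -- iteration 3/4 --
    RT 30: heading 225 -> 195
    BK 9.9: (13.086,7.25) -> (22.649,9.813) [heading=195, draw]
    FD 13.3: (22.649,9.813) -> (9.802,6.37) [heading=195, draw]
    -- iteration 4/4 --
    RT 30: heading 195 -> 165
    BK 9.9: (9.802,6.37) -> (19.365,3.808) [heading=165, draw]
    FD 13.3: (19.365,3.808) -> (6.518,7.25) [heading=165, draw]
  ]
]
Final: pos=(6.518,7.25), heading=165, 18 segment(s) drawn

Answer: 165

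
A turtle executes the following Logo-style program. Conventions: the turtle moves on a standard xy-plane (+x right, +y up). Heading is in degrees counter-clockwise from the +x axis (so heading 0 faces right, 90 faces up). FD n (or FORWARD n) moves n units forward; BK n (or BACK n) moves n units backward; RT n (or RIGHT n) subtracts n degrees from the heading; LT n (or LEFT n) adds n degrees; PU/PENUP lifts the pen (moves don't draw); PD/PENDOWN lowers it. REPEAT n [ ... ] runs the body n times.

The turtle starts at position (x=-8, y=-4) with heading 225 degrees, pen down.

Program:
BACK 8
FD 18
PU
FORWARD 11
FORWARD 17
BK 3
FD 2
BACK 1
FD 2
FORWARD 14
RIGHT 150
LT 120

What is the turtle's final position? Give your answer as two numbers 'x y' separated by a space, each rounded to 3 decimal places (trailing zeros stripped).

Answer: -44.77 -40.77

Derivation:
Executing turtle program step by step:
Start: pos=(-8,-4), heading=225, pen down
BK 8: (-8,-4) -> (-2.343,1.657) [heading=225, draw]
FD 18: (-2.343,1.657) -> (-15.071,-11.071) [heading=225, draw]
PU: pen up
FD 11: (-15.071,-11.071) -> (-22.849,-18.849) [heading=225, move]
FD 17: (-22.849,-18.849) -> (-34.87,-30.87) [heading=225, move]
BK 3: (-34.87,-30.87) -> (-32.749,-28.749) [heading=225, move]
FD 2: (-32.749,-28.749) -> (-34.163,-30.163) [heading=225, move]
BK 1: (-34.163,-30.163) -> (-33.456,-29.456) [heading=225, move]
FD 2: (-33.456,-29.456) -> (-34.87,-30.87) [heading=225, move]
FD 14: (-34.87,-30.87) -> (-44.77,-40.77) [heading=225, move]
RT 150: heading 225 -> 75
LT 120: heading 75 -> 195
Final: pos=(-44.77,-40.77), heading=195, 2 segment(s) drawn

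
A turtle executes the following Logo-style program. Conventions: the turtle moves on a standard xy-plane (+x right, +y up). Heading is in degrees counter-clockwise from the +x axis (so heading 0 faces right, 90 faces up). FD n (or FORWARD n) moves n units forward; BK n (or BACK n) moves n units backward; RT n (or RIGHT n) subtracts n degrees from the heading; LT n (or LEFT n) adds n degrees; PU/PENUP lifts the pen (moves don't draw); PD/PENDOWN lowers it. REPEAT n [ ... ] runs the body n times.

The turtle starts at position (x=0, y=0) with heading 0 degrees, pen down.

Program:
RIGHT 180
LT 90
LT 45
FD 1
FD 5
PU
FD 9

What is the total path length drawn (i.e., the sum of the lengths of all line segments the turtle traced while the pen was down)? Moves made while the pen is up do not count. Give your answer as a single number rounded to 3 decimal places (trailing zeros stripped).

Executing turtle program step by step:
Start: pos=(0,0), heading=0, pen down
RT 180: heading 0 -> 180
LT 90: heading 180 -> 270
LT 45: heading 270 -> 315
FD 1: (0,0) -> (0.707,-0.707) [heading=315, draw]
FD 5: (0.707,-0.707) -> (4.243,-4.243) [heading=315, draw]
PU: pen up
FD 9: (4.243,-4.243) -> (10.607,-10.607) [heading=315, move]
Final: pos=(10.607,-10.607), heading=315, 2 segment(s) drawn

Segment lengths:
  seg 1: (0,0) -> (0.707,-0.707), length = 1
  seg 2: (0.707,-0.707) -> (4.243,-4.243), length = 5
Total = 6

Answer: 6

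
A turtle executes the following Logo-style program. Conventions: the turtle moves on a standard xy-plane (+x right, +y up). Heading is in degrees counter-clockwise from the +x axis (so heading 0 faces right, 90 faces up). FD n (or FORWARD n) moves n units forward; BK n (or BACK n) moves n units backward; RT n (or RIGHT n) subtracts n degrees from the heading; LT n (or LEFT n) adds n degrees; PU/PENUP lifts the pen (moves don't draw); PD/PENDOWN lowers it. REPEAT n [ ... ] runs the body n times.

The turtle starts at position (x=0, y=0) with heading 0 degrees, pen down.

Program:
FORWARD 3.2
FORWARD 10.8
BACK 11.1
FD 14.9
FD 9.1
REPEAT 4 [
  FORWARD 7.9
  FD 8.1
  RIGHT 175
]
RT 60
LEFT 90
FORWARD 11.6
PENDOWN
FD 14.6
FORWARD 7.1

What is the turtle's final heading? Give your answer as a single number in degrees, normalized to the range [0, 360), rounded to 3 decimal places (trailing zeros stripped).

Executing turtle program step by step:
Start: pos=(0,0), heading=0, pen down
FD 3.2: (0,0) -> (3.2,0) [heading=0, draw]
FD 10.8: (3.2,0) -> (14,0) [heading=0, draw]
BK 11.1: (14,0) -> (2.9,0) [heading=0, draw]
FD 14.9: (2.9,0) -> (17.8,0) [heading=0, draw]
FD 9.1: (17.8,0) -> (26.9,0) [heading=0, draw]
REPEAT 4 [
  -- iteration 1/4 --
  FD 7.9: (26.9,0) -> (34.8,0) [heading=0, draw]
  FD 8.1: (34.8,0) -> (42.9,0) [heading=0, draw]
  RT 175: heading 0 -> 185
  -- iteration 2/4 --
  FD 7.9: (42.9,0) -> (35.03,-0.689) [heading=185, draw]
  FD 8.1: (35.03,-0.689) -> (26.961,-1.394) [heading=185, draw]
  RT 175: heading 185 -> 10
  -- iteration 3/4 --
  FD 7.9: (26.961,-1.394) -> (34.741,-0.023) [heading=10, draw]
  FD 8.1: (34.741,-0.023) -> (42.718,1.384) [heading=10, draw]
  RT 175: heading 10 -> 195
  -- iteration 4/4 --
  FD 7.9: (42.718,1.384) -> (35.087,-0.661) [heading=195, draw]
  FD 8.1: (35.087,-0.661) -> (27.263,-2.757) [heading=195, draw]
  RT 175: heading 195 -> 20
]
RT 60: heading 20 -> 320
LT 90: heading 320 -> 50
FD 11.6: (27.263,-2.757) -> (34.719,6.129) [heading=50, draw]
PD: pen down
FD 14.6: (34.719,6.129) -> (44.104,17.313) [heading=50, draw]
FD 7.1: (44.104,17.313) -> (48.668,22.752) [heading=50, draw]
Final: pos=(48.668,22.752), heading=50, 16 segment(s) drawn

Answer: 50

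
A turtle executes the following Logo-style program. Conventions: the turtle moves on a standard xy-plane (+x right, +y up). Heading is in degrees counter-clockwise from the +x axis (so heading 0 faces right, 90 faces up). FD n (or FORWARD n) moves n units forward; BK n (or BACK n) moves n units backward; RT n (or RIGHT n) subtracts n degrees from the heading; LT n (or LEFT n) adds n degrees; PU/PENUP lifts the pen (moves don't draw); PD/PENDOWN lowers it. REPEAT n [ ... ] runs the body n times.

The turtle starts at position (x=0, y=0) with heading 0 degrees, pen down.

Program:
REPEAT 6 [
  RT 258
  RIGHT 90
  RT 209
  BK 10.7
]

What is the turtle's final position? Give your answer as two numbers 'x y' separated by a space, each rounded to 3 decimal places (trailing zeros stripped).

Answer: 7.244 4.267

Derivation:
Executing turtle program step by step:
Start: pos=(0,0), heading=0, pen down
REPEAT 6 [
  -- iteration 1/6 --
  RT 258: heading 0 -> 102
  RT 90: heading 102 -> 12
  RT 209: heading 12 -> 163
  BK 10.7: (0,0) -> (10.232,-3.128) [heading=163, draw]
  -- iteration 2/6 --
  RT 258: heading 163 -> 265
  RT 90: heading 265 -> 175
  RT 209: heading 175 -> 326
  BK 10.7: (10.232,-3.128) -> (1.362,2.855) [heading=326, draw]
  -- iteration 3/6 --
  RT 258: heading 326 -> 68
  RT 90: heading 68 -> 338
  RT 209: heading 338 -> 129
  BK 10.7: (1.362,2.855) -> (8.095,-5.46) [heading=129, draw]
  -- iteration 4/6 --
  RT 258: heading 129 -> 231
  RT 90: heading 231 -> 141
  RT 209: heading 141 -> 292
  BK 10.7: (8.095,-5.46) -> (4.087,4.46) [heading=292, draw]
  -- iteration 5/6 --
  RT 258: heading 292 -> 34
  RT 90: heading 34 -> 304
  RT 209: heading 304 -> 95
  BK 10.7: (4.087,4.46) -> (5.02,-6.199) [heading=95, draw]
  -- iteration 6/6 --
  RT 258: heading 95 -> 197
  RT 90: heading 197 -> 107
  RT 209: heading 107 -> 258
  BK 10.7: (5.02,-6.199) -> (7.244,4.267) [heading=258, draw]
]
Final: pos=(7.244,4.267), heading=258, 6 segment(s) drawn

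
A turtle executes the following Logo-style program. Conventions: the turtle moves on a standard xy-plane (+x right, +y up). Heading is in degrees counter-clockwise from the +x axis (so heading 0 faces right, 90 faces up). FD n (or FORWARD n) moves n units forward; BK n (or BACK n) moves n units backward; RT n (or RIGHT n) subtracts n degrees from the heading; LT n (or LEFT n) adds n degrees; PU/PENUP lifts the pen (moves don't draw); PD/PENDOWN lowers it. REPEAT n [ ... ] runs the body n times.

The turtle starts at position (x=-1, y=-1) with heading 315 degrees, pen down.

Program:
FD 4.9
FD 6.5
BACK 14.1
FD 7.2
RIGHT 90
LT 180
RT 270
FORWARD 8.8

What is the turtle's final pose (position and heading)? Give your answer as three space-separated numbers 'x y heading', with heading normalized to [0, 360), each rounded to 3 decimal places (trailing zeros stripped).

Answer: -4.041 2.041 135

Derivation:
Executing turtle program step by step:
Start: pos=(-1,-1), heading=315, pen down
FD 4.9: (-1,-1) -> (2.465,-4.465) [heading=315, draw]
FD 6.5: (2.465,-4.465) -> (7.061,-9.061) [heading=315, draw]
BK 14.1: (7.061,-9.061) -> (-2.909,0.909) [heading=315, draw]
FD 7.2: (-2.909,0.909) -> (2.182,-4.182) [heading=315, draw]
RT 90: heading 315 -> 225
LT 180: heading 225 -> 45
RT 270: heading 45 -> 135
FD 8.8: (2.182,-4.182) -> (-4.041,2.041) [heading=135, draw]
Final: pos=(-4.041,2.041), heading=135, 5 segment(s) drawn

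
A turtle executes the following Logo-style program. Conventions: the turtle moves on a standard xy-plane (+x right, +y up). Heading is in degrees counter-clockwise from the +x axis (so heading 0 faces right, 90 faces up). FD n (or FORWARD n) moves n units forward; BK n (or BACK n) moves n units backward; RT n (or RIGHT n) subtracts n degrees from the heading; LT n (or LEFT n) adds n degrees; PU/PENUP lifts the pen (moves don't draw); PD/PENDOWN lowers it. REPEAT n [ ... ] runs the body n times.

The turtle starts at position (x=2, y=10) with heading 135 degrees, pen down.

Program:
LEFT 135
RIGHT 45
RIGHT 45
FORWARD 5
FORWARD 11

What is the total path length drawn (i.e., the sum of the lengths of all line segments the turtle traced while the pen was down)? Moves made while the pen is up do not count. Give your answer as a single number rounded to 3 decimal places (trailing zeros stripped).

Executing turtle program step by step:
Start: pos=(2,10), heading=135, pen down
LT 135: heading 135 -> 270
RT 45: heading 270 -> 225
RT 45: heading 225 -> 180
FD 5: (2,10) -> (-3,10) [heading=180, draw]
FD 11: (-3,10) -> (-14,10) [heading=180, draw]
Final: pos=(-14,10), heading=180, 2 segment(s) drawn

Segment lengths:
  seg 1: (2,10) -> (-3,10), length = 5
  seg 2: (-3,10) -> (-14,10), length = 11
Total = 16

Answer: 16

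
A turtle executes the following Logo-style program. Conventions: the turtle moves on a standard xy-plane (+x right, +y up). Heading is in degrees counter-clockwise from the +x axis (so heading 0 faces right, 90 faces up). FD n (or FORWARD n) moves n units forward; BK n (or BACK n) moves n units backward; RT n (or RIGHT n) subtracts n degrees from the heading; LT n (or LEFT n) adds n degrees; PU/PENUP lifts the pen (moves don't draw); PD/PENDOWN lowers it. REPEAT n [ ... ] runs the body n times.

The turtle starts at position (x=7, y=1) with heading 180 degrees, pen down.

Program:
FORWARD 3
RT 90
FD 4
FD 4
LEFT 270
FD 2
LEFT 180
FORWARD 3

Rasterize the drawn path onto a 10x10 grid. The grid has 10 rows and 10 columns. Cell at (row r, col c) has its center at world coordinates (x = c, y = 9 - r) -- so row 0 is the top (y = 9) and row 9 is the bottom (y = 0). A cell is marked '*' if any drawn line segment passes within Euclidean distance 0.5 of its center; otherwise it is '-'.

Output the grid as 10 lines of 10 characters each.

Answer: ---****---
----*-----
----*-----
----*-----
----*-----
----*-----
----*-----
----*-----
----****--
----------

Derivation:
Segment 0: (7,1) -> (4,1)
Segment 1: (4,1) -> (4,5)
Segment 2: (4,5) -> (4,9)
Segment 3: (4,9) -> (6,9)
Segment 4: (6,9) -> (3,9)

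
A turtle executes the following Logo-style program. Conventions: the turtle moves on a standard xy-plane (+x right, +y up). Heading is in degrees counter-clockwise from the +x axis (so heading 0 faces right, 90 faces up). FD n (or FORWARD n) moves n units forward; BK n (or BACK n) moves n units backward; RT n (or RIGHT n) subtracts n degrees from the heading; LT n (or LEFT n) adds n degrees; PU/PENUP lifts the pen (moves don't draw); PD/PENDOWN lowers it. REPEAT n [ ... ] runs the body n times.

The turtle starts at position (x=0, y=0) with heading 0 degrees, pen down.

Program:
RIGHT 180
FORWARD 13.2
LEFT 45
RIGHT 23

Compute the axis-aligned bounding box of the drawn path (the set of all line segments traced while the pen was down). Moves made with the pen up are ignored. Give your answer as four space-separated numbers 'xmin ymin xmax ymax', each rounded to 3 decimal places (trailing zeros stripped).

Answer: -13.2 0 0 0

Derivation:
Executing turtle program step by step:
Start: pos=(0,0), heading=0, pen down
RT 180: heading 0 -> 180
FD 13.2: (0,0) -> (-13.2,0) [heading=180, draw]
LT 45: heading 180 -> 225
RT 23: heading 225 -> 202
Final: pos=(-13.2,0), heading=202, 1 segment(s) drawn

Segment endpoints: x in {-13.2, 0}, y in {0, 0}
xmin=-13.2, ymin=0, xmax=0, ymax=0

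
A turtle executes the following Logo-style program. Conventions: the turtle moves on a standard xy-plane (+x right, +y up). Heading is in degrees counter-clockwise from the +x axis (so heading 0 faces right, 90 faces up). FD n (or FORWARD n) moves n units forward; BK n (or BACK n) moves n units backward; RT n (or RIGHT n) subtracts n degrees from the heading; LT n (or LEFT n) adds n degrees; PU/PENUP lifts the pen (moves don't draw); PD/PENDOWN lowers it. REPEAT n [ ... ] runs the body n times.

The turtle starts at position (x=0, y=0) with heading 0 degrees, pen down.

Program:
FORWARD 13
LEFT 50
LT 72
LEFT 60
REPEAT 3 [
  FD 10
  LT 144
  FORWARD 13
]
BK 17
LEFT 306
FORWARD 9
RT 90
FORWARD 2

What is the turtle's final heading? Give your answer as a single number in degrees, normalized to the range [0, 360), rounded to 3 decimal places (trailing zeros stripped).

Answer: 110

Derivation:
Executing turtle program step by step:
Start: pos=(0,0), heading=0, pen down
FD 13: (0,0) -> (13,0) [heading=0, draw]
LT 50: heading 0 -> 50
LT 72: heading 50 -> 122
LT 60: heading 122 -> 182
REPEAT 3 [
  -- iteration 1/3 --
  FD 10: (13,0) -> (3.006,-0.349) [heading=182, draw]
  LT 144: heading 182 -> 326
  FD 13: (3.006,-0.349) -> (13.784,-7.619) [heading=326, draw]
  -- iteration 2/3 --
  FD 10: (13.784,-7.619) -> (22.074,-13.21) [heading=326, draw]
  LT 144: heading 326 -> 110
  FD 13: (22.074,-13.21) -> (17.628,-0.994) [heading=110, draw]
  -- iteration 3/3 --
  FD 10: (17.628,-0.994) -> (14.207,8.402) [heading=110, draw]
  LT 144: heading 110 -> 254
  FD 13: (14.207,8.402) -> (10.624,-4.094) [heading=254, draw]
]
BK 17: (10.624,-4.094) -> (15.31,12.248) [heading=254, draw]
LT 306: heading 254 -> 200
FD 9: (15.31,12.248) -> (6.853,9.169) [heading=200, draw]
RT 90: heading 200 -> 110
FD 2: (6.853,9.169) -> (6.169,11.049) [heading=110, draw]
Final: pos=(6.169,11.049), heading=110, 10 segment(s) drawn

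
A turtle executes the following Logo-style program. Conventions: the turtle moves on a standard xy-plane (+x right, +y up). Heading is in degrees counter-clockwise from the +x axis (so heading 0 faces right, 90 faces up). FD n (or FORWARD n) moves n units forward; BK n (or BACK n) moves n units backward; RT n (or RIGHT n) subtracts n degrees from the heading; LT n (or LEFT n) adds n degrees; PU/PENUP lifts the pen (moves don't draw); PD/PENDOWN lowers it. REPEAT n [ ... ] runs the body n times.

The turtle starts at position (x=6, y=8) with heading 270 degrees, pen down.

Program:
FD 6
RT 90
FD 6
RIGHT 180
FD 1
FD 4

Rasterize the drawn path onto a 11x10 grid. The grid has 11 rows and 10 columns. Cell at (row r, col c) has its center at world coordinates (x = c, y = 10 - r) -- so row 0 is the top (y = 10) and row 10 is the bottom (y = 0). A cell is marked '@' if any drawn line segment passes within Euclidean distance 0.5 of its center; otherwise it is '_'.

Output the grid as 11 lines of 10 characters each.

Segment 0: (6,8) -> (6,2)
Segment 1: (6,2) -> (-0,2)
Segment 2: (-0,2) -> (1,2)
Segment 3: (1,2) -> (5,2)

Answer: __________
__________
______@___
______@___
______@___
______@___
______@___
______@___
@@@@@@@___
__________
__________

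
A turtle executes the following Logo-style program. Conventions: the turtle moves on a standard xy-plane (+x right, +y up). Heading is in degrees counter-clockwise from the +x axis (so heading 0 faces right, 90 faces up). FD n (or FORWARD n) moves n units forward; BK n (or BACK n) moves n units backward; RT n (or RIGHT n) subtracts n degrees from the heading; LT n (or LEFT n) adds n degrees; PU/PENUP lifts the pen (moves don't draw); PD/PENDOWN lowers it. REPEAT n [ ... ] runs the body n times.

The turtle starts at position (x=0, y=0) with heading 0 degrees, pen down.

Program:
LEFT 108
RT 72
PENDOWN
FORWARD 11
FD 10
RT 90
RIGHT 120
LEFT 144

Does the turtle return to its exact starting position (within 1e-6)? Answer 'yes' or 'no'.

Executing turtle program step by step:
Start: pos=(0,0), heading=0, pen down
LT 108: heading 0 -> 108
RT 72: heading 108 -> 36
PD: pen down
FD 11: (0,0) -> (8.899,6.466) [heading=36, draw]
FD 10: (8.899,6.466) -> (16.989,12.343) [heading=36, draw]
RT 90: heading 36 -> 306
RT 120: heading 306 -> 186
LT 144: heading 186 -> 330
Final: pos=(16.989,12.343), heading=330, 2 segment(s) drawn

Start position: (0, 0)
Final position: (16.989, 12.343)
Distance = 21; >= 1e-6 -> NOT closed

Answer: no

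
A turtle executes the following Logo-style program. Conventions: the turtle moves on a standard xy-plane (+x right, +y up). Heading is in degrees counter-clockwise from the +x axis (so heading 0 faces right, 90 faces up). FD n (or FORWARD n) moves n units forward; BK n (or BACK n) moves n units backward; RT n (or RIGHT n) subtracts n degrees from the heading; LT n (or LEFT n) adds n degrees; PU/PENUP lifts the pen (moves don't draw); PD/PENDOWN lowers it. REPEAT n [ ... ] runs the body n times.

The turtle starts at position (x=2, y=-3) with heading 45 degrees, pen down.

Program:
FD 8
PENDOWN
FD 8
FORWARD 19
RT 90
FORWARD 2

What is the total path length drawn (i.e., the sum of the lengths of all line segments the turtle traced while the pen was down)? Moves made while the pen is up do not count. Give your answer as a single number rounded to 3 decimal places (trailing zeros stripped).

Executing turtle program step by step:
Start: pos=(2,-3), heading=45, pen down
FD 8: (2,-3) -> (7.657,2.657) [heading=45, draw]
PD: pen down
FD 8: (7.657,2.657) -> (13.314,8.314) [heading=45, draw]
FD 19: (13.314,8.314) -> (26.749,21.749) [heading=45, draw]
RT 90: heading 45 -> 315
FD 2: (26.749,21.749) -> (28.163,20.335) [heading=315, draw]
Final: pos=(28.163,20.335), heading=315, 4 segment(s) drawn

Segment lengths:
  seg 1: (2,-3) -> (7.657,2.657), length = 8
  seg 2: (7.657,2.657) -> (13.314,8.314), length = 8
  seg 3: (13.314,8.314) -> (26.749,21.749), length = 19
  seg 4: (26.749,21.749) -> (28.163,20.335), length = 2
Total = 37

Answer: 37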